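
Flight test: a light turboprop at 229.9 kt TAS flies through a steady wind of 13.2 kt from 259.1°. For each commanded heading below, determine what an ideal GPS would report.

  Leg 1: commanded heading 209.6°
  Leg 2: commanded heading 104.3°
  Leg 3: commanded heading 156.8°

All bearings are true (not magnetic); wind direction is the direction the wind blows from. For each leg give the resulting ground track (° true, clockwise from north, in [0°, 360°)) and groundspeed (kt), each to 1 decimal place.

Leg 1: heading 209.6°; drift -2.6° → track 207.0°, groundspeed 221.6 kt
Leg 2: heading 104.3°; drift -1.3° → track 103.0°, groundspeed 241.9 kt
Leg 3: heading 156.8°; drift -3.2° → track 153.6°, groundspeed 233.1 kt

Leg 1: track=207.0°, groundspeed=221.6 kt
Leg 2: track=103.0°, groundspeed=241.9 kt
Leg 3: track=153.6°, groundspeed=233.1 kt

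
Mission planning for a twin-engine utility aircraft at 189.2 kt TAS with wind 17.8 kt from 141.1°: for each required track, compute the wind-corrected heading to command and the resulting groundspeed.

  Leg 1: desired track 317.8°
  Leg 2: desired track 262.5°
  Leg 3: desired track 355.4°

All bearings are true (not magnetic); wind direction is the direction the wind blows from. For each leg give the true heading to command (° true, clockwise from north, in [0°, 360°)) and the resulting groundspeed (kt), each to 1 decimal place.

Leg 1: heading=317.5°, groundspeed=207.0 kt
Leg 2: heading=257.9°, groundspeed=197.9 kt
Leg 3: heading=358.4°, groundspeed=203.6 kt

Leg 1: desired track 317.8°; wind correction -0.3° → command heading 317.5°, groundspeed 207.0 kt
Leg 2: desired track 262.5°; wind correction -4.6° → command heading 257.9°, groundspeed 197.9 kt
Leg 3: desired track 355.4°; wind correction +3.0° → command heading 358.4°, groundspeed 203.6 kt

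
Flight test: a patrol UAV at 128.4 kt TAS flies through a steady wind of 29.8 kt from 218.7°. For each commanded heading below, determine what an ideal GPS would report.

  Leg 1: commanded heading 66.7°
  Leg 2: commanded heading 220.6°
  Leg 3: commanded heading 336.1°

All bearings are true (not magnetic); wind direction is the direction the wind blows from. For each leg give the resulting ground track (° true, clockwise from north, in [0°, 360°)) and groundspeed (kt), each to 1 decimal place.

Leg 1: track=61.5°, groundspeed=155.3 kt
Leg 2: track=221.2°, groundspeed=98.6 kt
Leg 3: track=346.6°, groundspeed=144.6 kt

Leg 1: heading 66.7°; drift -5.2° → track 61.5°, groundspeed 155.3 kt
Leg 2: heading 220.6°; drift +0.6° → track 221.2°, groundspeed 98.6 kt
Leg 3: heading 336.1°; drift +10.5° → track 346.6°, groundspeed 144.6 kt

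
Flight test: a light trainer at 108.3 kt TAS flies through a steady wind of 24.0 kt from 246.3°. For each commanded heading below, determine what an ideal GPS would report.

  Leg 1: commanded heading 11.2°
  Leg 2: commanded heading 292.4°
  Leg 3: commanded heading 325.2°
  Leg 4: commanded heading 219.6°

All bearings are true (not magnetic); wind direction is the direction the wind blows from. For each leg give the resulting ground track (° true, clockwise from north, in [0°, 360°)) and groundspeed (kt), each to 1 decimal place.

Leg 1: track=20.4°, groundspeed=123.6 kt
Leg 2: track=303.1°, groundspeed=93.3 kt
Leg 3: track=338.0°, groundspeed=106.3 kt
Leg 4: track=212.5°, groundspeed=87.5 kt

Leg 1: heading 11.2°; drift +9.2° → track 20.4°, groundspeed 123.6 kt
Leg 2: heading 292.4°; drift +10.7° → track 303.1°, groundspeed 93.3 kt
Leg 3: heading 325.2°; drift +12.8° → track 338.0°, groundspeed 106.3 kt
Leg 4: heading 219.6°; drift -7.1° → track 212.5°, groundspeed 87.5 kt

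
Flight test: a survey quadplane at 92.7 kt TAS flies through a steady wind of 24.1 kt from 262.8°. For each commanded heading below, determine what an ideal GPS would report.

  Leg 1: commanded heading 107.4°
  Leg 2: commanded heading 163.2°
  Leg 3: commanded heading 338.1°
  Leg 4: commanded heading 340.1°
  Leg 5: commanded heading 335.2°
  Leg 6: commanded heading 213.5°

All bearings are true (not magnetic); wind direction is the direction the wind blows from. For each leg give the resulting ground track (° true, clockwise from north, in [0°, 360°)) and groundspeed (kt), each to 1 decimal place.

Leg 1: track=102.4°, groundspeed=115.1 kt
Leg 2: track=149.4°, groundspeed=99.6 kt
Leg 3: track=353.2°, groundspeed=89.7 kt
Leg 4: track=355.2°, groundspeed=90.5 kt
Leg 5: track=350.3°, groundspeed=88.4 kt
Leg 6: track=200.1°, groundspeed=79.1 kt

Leg 1: heading 107.4°; drift -5.0° → track 102.4°, groundspeed 115.1 kt
Leg 2: heading 163.2°; drift -13.8° → track 149.4°, groundspeed 99.6 kt
Leg 3: heading 338.1°; drift +15.1° → track 353.2°, groundspeed 89.7 kt
Leg 4: heading 340.1°; drift +15.1° → track 355.2°, groundspeed 90.5 kt
Leg 5: heading 335.2°; drift +15.1° → track 350.3°, groundspeed 88.4 kt
Leg 6: heading 213.5°; drift -13.4° → track 200.1°, groundspeed 79.1 kt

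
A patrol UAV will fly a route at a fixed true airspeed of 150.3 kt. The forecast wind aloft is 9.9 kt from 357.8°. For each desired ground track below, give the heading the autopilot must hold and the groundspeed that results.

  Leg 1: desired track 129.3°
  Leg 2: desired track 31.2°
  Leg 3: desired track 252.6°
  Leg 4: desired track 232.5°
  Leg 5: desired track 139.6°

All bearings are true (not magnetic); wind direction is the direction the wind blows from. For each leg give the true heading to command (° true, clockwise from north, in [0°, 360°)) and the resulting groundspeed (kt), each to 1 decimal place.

Leg 1: heading=126.5°, groundspeed=156.7 kt
Leg 2: heading=29.1°, groundspeed=141.9 kt
Leg 3: heading=256.2°, groundspeed=152.6 kt
Leg 4: heading=235.6°, groundspeed=155.8 kt
Leg 5: heading=137.3°, groundspeed=158.0 kt

Leg 1: desired track 129.3°; wind correction -2.8° → command heading 126.5°, groundspeed 156.7 kt
Leg 2: desired track 31.2°; wind correction -2.1° → command heading 29.1°, groundspeed 141.9 kt
Leg 3: desired track 252.6°; wind correction +3.6° → command heading 256.2°, groundspeed 152.6 kt
Leg 4: desired track 232.5°; wind correction +3.1° → command heading 235.6°, groundspeed 155.8 kt
Leg 5: desired track 139.6°; wind correction -2.3° → command heading 137.3°, groundspeed 158.0 kt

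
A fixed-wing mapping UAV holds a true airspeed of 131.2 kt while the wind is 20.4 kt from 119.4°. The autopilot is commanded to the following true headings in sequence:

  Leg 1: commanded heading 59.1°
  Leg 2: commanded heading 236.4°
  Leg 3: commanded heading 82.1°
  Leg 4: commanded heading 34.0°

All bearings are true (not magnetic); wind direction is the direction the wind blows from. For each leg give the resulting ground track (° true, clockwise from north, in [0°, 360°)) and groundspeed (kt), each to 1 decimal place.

Leg 1: heading 59.1°; drift -8.3° → track 50.8°, groundspeed 122.4 kt
Leg 2: heading 236.4°; drift +7.4° → track 243.8°, groundspeed 141.6 kt
Leg 3: heading 82.1°; drift -6.1° → track 76.0°, groundspeed 115.6 kt
Leg 4: heading 34.0°; drift -8.9° → track 25.1°, groundspeed 131.1 kt

Leg 1: track=50.8°, groundspeed=122.4 kt
Leg 2: track=243.8°, groundspeed=141.6 kt
Leg 3: track=76.0°, groundspeed=115.6 kt
Leg 4: track=25.1°, groundspeed=131.1 kt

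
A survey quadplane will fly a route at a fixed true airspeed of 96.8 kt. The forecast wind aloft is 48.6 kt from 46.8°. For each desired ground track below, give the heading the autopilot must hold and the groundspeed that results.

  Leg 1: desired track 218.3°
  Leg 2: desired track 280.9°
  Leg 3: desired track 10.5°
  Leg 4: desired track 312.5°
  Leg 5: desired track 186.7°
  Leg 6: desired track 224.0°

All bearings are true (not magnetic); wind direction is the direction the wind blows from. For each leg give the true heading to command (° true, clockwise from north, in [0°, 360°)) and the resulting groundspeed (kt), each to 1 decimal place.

Leg 1: heading=214.0°, groundspeed=144.6 kt
Leg 2: heading=304.9°, groundspeed=116.9 kt
Leg 3: heading=27.8°, groundspeed=53.3 kt
Leg 4: heading=342.5°, groundspeed=87.4 kt
Leg 5: heading=167.8°, groundspeed=128.8 kt
Leg 6: heading=222.6°, groundspeed=145.3 kt

Leg 1: desired track 218.3°; wind correction -4.3° → command heading 214.0°, groundspeed 144.6 kt
Leg 2: desired track 280.9°; wind correction +24.0° → command heading 304.9°, groundspeed 116.9 kt
Leg 3: desired track 10.5°; wind correction +17.3° → command heading 27.8°, groundspeed 53.3 kt
Leg 4: desired track 312.5°; wind correction +30.0° → command heading 342.5°, groundspeed 87.4 kt
Leg 5: desired track 186.7°; wind correction -18.9° → command heading 167.8°, groundspeed 128.8 kt
Leg 6: desired track 224.0°; wind correction -1.4° → command heading 222.6°, groundspeed 145.3 kt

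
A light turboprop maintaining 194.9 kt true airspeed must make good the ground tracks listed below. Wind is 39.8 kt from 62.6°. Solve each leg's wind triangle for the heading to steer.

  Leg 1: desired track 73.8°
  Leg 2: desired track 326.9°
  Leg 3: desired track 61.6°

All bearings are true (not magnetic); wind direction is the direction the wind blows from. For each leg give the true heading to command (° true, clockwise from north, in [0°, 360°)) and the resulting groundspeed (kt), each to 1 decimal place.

Leg 1: desired track 73.8°; wind correction -2.3° → command heading 71.5°, groundspeed 155.7 kt
Leg 2: desired track 326.9°; wind correction +11.7° → command heading 338.6°, groundspeed 194.8 kt
Leg 3: desired track 61.6°; wind correction +0.2° → command heading 61.8°, groundspeed 155.1 kt

Leg 1: heading=71.5°, groundspeed=155.7 kt
Leg 2: heading=338.6°, groundspeed=194.8 kt
Leg 3: heading=61.8°, groundspeed=155.1 kt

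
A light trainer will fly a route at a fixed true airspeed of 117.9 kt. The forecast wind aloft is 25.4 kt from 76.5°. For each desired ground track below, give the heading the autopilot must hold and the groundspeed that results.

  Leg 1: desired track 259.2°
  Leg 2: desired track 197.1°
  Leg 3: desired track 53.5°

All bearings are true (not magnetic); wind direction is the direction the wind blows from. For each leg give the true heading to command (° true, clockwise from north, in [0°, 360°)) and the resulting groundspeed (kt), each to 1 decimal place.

Leg 1: heading=259.8°, groundspeed=143.3 kt
Leg 2: heading=186.4°, groundspeed=128.8 kt
Leg 3: heading=58.3°, groundspeed=94.1 kt

Leg 1: desired track 259.2°; wind correction +0.6° → command heading 259.8°, groundspeed 143.3 kt
Leg 2: desired track 197.1°; wind correction -10.7° → command heading 186.4°, groundspeed 128.8 kt
Leg 3: desired track 53.5°; wind correction +4.8° → command heading 58.3°, groundspeed 94.1 kt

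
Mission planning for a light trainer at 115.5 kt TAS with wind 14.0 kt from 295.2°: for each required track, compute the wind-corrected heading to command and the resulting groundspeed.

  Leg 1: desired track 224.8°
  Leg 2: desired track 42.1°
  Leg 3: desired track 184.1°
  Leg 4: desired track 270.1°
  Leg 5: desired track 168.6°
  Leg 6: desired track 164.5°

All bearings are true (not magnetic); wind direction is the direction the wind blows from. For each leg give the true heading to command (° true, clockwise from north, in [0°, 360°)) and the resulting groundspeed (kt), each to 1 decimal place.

Leg 1: heading=231.4°, groundspeed=110.0 kt
Leg 2: heading=35.4°, groundspeed=118.8 kt
Leg 3: heading=190.6°, groundspeed=119.8 kt
Leg 4: heading=273.0°, groundspeed=102.7 kt
Leg 5: heading=174.2°, groundspeed=123.3 kt
Leg 6: heading=169.8°, groundspeed=124.1 kt

Leg 1: desired track 224.8°; wind correction +6.6° → command heading 231.4°, groundspeed 110.0 kt
Leg 2: desired track 42.1°; wind correction -6.7° → command heading 35.4°, groundspeed 118.8 kt
Leg 3: desired track 184.1°; wind correction +6.5° → command heading 190.6°, groundspeed 119.8 kt
Leg 4: desired track 270.1°; wind correction +2.9° → command heading 273.0°, groundspeed 102.7 kt
Leg 5: desired track 168.6°; wind correction +5.6° → command heading 174.2°, groundspeed 123.3 kt
Leg 6: desired track 164.5°; wind correction +5.3° → command heading 169.8°, groundspeed 124.1 kt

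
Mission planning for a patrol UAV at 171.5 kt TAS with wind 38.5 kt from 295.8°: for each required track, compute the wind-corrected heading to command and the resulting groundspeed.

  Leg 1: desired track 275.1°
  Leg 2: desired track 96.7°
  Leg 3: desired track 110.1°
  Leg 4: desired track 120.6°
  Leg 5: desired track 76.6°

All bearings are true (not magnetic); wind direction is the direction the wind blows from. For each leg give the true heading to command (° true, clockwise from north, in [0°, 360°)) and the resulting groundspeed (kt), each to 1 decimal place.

Leg 1: heading=279.7°, groundspeed=134.9 kt
Leg 2: heading=92.5°, groundspeed=207.4 kt
Leg 3: heading=108.8°, groundspeed=209.8 kt
Leg 4: heading=121.7°, groundspeed=209.8 kt
Leg 5: heading=68.4°, groundspeed=199.6 kt

Leg 1: desired track 275.1°; wind correction +4.6° → command heading 279.7°, groundspeed 134.9 kt
Leg 2: desired track 96.7°; wind correction -4.2° → command heading 92.5°, groundspeed 207.4 kt
Leg 3: desired track 110.1°; wind correction -1.3° → command heading 108.8°, groundspeed 209.8 kt
Leg 4: desired track 120.6°; wind correction +1.1° → command heading 121.7°, groundspeed 209.8 kt
Leg 5: desired track 76.6°; wind correction -8.2° → command heading 68.4°, groundspeed 199.6 kt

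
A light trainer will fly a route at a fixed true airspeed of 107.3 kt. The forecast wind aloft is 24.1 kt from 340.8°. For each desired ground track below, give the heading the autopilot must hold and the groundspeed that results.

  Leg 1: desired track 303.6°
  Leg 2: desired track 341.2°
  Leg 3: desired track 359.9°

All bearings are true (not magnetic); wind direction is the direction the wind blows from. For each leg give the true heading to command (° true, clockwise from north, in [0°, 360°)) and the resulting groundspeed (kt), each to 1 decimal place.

Leg 1: heading=311.4°, groundspeed=87.1 kt
Leg 2: heading=341.1°, groundspeed=83.2 kt
Leg 3: heading=355.7°, groundspeed=84.2 kt

Leg 1: desired track 303.6°; wind correction +7.8° → command heading 311.4°, groundspeed 87.1 kt
Leg 2: desired track 341.2°; wind correction -0.1° → command heading 341.1°, groundspeed 83.2 kt
Leg 3: desired track 359.9°; wind correction -4.2° → command heading 355.7°, groundspeed 84.2 kt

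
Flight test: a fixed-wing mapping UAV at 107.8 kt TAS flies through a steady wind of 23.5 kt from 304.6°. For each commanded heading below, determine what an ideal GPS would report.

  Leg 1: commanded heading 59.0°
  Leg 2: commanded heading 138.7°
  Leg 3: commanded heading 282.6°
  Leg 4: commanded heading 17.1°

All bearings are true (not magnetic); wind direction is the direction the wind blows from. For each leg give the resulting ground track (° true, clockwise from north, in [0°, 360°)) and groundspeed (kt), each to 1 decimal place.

Leg 1: heading 59.0°; drift +10.3° → track 69.3°, groundspeed 119.4 kt
Leg 2: heading 138.7°; drift -2.5° → track 136.2°, groundspeed 130.7 kt
Leg 3: heading 282.6°; drift -5.8° → track 276.8°, groundspeed 86.5 kt
Leg 4: heading 17.1°; drift +12.5° → track 29.6°, groundspeed 103.2 kt

Leg 1: track=69.3°, groundspeed=119.4 kt
Leg 2: track=136.2°, groundspeed=130.7 kt
Leg 3: track=276.8°, groundspeed=86.5 kt
Leg 4: track=29.6°, groundspeed=103.2 kt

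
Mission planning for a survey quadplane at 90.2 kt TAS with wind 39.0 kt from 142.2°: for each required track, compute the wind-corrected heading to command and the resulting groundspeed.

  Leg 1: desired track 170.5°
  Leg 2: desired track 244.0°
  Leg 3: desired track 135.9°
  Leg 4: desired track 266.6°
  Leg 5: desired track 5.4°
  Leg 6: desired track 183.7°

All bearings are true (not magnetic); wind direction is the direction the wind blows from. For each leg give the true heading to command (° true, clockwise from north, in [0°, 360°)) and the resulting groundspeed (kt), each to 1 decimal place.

Leg 1: desired track 170.5°; wind correction -11.8° → command heading 158.7°, groundspeed 53.9 kt
Leg 2: desired track 244.0°; wind correction -25.0° → command heading 219.0°, groundspeed 89.7 kt
Leg 3: desired track 135.9°; wind correction +2.7° → command heading 138.6°, groundspeed 51.3 kt
Leg 4: desired track 266.6°; wind correction -20.9° → command heading 245.7°, groundspeed 106.3 kt
Leg 5: desired track 5.4°; wind correction +17.2° → command heading 22.6°, groundspeed 114.6 kt
Leg 6: desired track 183.7°; wind correction -16.6° → command heading 167.1°, groundspeed 57.2 kt

Leg 1: heading=158.7°, groundspeed=53.9 kt
Leg 2: heading=219.0°, groundspeed=89.7 kt
Leg 3: heading=138.6°, groundspeed=51.3 kt
Leg 4: heading=245.7°, groundspeed=106.3 kt
Leg 5: heading=22.6°, groundspeed=114.6 kt
Leg 6: heading=167.1°, groundspeed=57.2 kt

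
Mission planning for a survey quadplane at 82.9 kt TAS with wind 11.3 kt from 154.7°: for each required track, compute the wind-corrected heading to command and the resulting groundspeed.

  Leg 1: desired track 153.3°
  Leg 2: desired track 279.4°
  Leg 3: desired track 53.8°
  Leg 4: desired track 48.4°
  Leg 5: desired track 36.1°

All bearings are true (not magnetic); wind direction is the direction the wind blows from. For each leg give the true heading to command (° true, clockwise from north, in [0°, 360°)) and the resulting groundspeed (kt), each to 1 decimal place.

Leg 1: heading=153.5°, groundspeed=71.6 kt
Leg 2: heading=273.0°, groundspeed=88.8 kt
Leg 3: heading=61.5°, groundspeed=84.3 kt
Leg 4: heading=55.9°, groundspeed=85.4 kt
Leg 5: heading=43.0°, groundspeed=87.7 kt

Leg 1: desired track 153.3°; wind correction +0.2° → command heading 153.5°, groundspeed 71.6 kt
Leg 2: desired track 279.4°; wind correction -6.4° → command heading 273.0°, groundspeed 88.8 kt
Leg 3: desired track 53.8°; wind correction +7.7° → command heading 61.5°, groundspeed 84.3 kt
Leg 4: desired track 48.4°; wind correction +7.5° → command heading 55.9°, groundspeed 85.4 kt
Leg 5: desired track 36.1°; wind correction +6.9° → command heading 43.0°, groundspeed 87.7 kt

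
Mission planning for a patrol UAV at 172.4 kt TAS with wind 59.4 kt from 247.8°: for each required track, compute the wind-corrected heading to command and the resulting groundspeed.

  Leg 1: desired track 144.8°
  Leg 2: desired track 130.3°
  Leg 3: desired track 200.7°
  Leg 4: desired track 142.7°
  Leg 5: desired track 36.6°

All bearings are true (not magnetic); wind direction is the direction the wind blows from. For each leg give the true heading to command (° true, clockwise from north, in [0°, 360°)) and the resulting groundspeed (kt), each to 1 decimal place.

Leg 1: heading=164.4°, groundspeed=175.8 kt
Leg 2: heading=148.1°, groundspeed=191.6 kt
Leg 3: heading=215.3°, groundspeed=126.4 kt
Leg 4: heading=162.1°, groundspeed=178.1 kt
Leg 5: heading=26.3°, groundspeed=220.4 kt

Leg 1: desired track 144.8°; wind correction +19.6° → command heading 164.4°, groundspeed 175.8 kt
Leg 2: desired track 130.3°; wind correction +17.8° → command heading 148.1°, groundspeed 191.6 kt
Leg 3: desired track 200.7°; wind correction +14.6° → command heading 215.3°, groundspeed 126.4 kt
Leg 4: desired track 142.7°; wind correction +19.4° → command heading 162.1°, groundspeed 178.1 kt
Leg 5: desired track 36.6°; wind correction -10.3° → command heading 26.3°, groundspeed 220.4 kt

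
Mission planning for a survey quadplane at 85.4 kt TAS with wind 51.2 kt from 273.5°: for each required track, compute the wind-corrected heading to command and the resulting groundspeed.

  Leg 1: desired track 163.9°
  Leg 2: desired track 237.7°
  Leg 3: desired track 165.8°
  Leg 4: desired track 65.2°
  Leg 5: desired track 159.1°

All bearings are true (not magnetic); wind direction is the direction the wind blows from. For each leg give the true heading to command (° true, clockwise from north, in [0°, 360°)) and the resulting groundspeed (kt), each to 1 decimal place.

Leg 1: heading=198.3°, groundspeed=87.6 kt
Leg 2: heading=258.2°, groundspeed=38.4 kt
Leg 3: heading=200.6°, groundspeed=85.7 kt
Leg 4: heading=48.7°, groundspeed=127.0 kt
Leg 5: heading=192.2°, groundspeed=92.7 kt

Leg 1: desired track 163.9°; wind correction +34.4° → command heading 198.3°, groundspeed 87.6 kt
Leg 2: desired track 237.7°; wind correction +20.5° → command heading 258.2°, groundspeed 38.4 kt
Leg 3: desired track 165.8°; wind correction +34.8° → command heading 200.6°, groundspeed 85.7 kt
Leg 4: desired track 65.2°; wind correction -16.5° → command heading 48.7°, groundspeed 127.0 kt
Leg 5: desired track 159.1°; wind correction +33.1° → command heading 192.2°, groundspeed 92.7 kt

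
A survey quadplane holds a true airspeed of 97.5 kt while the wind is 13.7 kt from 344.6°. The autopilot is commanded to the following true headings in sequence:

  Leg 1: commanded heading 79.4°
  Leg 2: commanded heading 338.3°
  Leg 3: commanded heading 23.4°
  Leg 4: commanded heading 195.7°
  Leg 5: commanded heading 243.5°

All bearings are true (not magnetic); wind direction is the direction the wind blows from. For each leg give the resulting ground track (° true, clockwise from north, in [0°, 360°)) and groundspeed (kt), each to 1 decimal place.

Leg 1: heading 79.4°; drift +7.9° → track 87.3°, groundspeed 99.6 kt
Leg 2: heading 338.3°; drift -1.0° → track 337.3°, groundspeed 83.9 kt
Leg 3: heading 23.4°; drift +5.6° → track 29.0°, groundspeed 87.2 kt
Leg 4: heading 195.7°; drift -3.7° → track 192.0°, groundspeed 109.5 kt
Leg 5: heading 243.5°; drift -7.6° → track 235.9°, groundspeed 101.0 kt

Leg 1: track=87.3°, groundspeed=99.6 kt
Leg 2: track=337.3°, groundspeed=83.9 kt
Leg 3: track=29.0°, groundspeed=87.2 kt
Leg 4: track=192.0°, groundspeed=109.5 kt
Leg 5: track=235.9°, groundspeed=101.0 kt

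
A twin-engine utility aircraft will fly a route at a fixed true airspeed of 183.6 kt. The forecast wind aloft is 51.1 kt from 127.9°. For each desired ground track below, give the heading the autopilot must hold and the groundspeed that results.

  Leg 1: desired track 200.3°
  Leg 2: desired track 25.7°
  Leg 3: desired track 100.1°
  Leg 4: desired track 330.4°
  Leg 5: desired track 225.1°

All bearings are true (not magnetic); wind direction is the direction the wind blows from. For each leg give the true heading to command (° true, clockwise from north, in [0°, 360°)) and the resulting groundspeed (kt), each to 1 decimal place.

Leg 1: heading=184.9°, groundspeed=161.6 kt
Leg 2: heading=41.5°, groundspeed=187.5 kt
Leg 3: heading=107.6°, groundspeed=136.8 kt
Leg 4: heading=336.5°, groundspeed=229.8 kt
Leg 5: heading=209.1°, groundspeed=182.9 kt

Leg 1: desired track 200.3°; wind correction -15.4° → command heading 184.9°, groundspeed 161.6 kt
Leg 2: desired track 25.7°; wind correction +15.8° → command heading 41.5°, groundspeed 187.5 kt
Leg 3: desired track 100.1°; wind correction +7.5° → command heading 107.6°, groundspeed 136.8 kt
Leg 4: desired track 330.4°; wind correction +6.1° → command heading 336.5°, groundspeed 229.8 kt
Leg 5: desired track 225.1°; wind correction -16.0° → command heading 209.1°, groundspeed 182.9 kt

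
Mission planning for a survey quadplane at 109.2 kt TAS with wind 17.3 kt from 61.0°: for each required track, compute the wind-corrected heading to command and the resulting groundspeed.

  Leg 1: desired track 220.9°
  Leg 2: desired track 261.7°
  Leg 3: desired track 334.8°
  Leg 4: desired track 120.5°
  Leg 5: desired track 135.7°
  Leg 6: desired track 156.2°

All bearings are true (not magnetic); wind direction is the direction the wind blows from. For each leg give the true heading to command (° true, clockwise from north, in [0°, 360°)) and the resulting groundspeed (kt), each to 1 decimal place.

Leg 1: desired track 220.9°; wind correction -3.1° → command heading 217.8°, groundspeed 125.3 kt
Leg 2: desired track 261.7°; wind correction +3.2° → command heading 264.9°, groundspeed 125.2 kt
Leg 3: desired track 334.8°; wind correction +9.1° → command heading 343.9°, groundspeed 106.7 kt
Leg 4: desired track 120.5°; wind correction -7.8° → command heading 112.7°, groundspeed 99.4 kt
Leg 5: desired track 135.7°; wind correction -8.8° → command heading 126.9°, groundspeed 103.4 kt
Leg 6: desired track 156.2°; wind correction -9.1° → command heading 147.1°, groundspeed 109.4 kt

Leg 1: heading=217.8°, groundspeed=125.3 kt
Leg 2: heading=264.9°, groundspeed=125.2 kt
Leg 3: heading=343.9°, groundspeed=106.7 kt
Leg 4: heading=112.7°, groundspeed=99.4 kt
Leg 5: heading=126.9°, groundspeed=103.4 kt
Leg 6: heading=147.1°, groundspeed=109.4 kt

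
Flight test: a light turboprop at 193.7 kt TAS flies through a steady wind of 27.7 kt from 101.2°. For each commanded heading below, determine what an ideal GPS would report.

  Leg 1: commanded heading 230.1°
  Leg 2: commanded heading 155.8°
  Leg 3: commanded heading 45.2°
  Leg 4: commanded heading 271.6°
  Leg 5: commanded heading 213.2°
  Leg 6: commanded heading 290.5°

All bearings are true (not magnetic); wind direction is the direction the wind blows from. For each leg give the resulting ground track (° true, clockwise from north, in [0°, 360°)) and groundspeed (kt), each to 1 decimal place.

Leg 1: track=235.9°, groundspeed=212.2 kt
Leg 2: track=163.0°, groundspeed=179.1 kt
Leg 3: track=37.9°, groundspeed=179.7 kt
Leg 4: track=272.8°, groundspeed=221.1 kt
Leg 5: track=220.4°, groundspeed=205.7 kt
Leg 6: track=289.3°, groundspeed=221.1 kt

Leg 1: heading 230.1°; drift +5.8° → track 235.9°, groundspeed 212.2 kt
Leg 2: heading 155.8°; drift +7.2° → track 163.0°, groundspeed 179.1 kt
Leg 3: heading 45.2°; drift -7.3° → track 37.9°, groundspeed 179.7 kt
Leg 4: heading 271.6°; drift +1.2° → track 272.8°, groundspeed 221.1 kt
Leg 5: heading 213.2°; drift +7.2° → track 220.4°, groundspeed 205.7 kt
Leg 6: heading 290.5°; drift -1.2° → track 289.3°, groundspeed 221.1 kt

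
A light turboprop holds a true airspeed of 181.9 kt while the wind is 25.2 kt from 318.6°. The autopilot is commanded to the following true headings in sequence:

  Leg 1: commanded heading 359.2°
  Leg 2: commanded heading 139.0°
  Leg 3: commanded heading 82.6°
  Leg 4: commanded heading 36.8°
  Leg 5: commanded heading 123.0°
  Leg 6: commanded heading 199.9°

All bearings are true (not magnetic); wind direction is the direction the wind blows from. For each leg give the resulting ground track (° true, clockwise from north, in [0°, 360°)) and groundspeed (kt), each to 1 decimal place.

Leg 1: track=5.0°, groundspeed=163.6 kt
Leg 2: track=139.0°, groundspeed=207.1 kt
Leg 3: track=88.7°, groundspeed=197.1 kt
Leg 4: track=44.7°, groundspeed=178.5 kt
Leg 5: track=124.9°, groundspeed=206.3 kt
Leg 6: track=193.4°, groundspeed=195.3 kt

Leg 1: heading 359.2°; drift +5.8° → track 5.0°, groundspeed 163.6 kt
Leg 2: heading 139.0°; drift +0.0° → track 139.0°, groundspeed 207.1 kt
Leg 3: heading 82.6°; drift +6.1° → track 88.7°, groundspeed 197.1 kt
Leg 4: heading 36.8°; drift +7.9° → track 44.7°, groundspeed 178.5 kt
Leg 5: heading 123.0°; drift +1.9° → track 124.9°, groundspeed 206.3 kt
Leg 6: heading 199.9°; drift -6.5° → track 193.4°, groundspeed 195.3 kt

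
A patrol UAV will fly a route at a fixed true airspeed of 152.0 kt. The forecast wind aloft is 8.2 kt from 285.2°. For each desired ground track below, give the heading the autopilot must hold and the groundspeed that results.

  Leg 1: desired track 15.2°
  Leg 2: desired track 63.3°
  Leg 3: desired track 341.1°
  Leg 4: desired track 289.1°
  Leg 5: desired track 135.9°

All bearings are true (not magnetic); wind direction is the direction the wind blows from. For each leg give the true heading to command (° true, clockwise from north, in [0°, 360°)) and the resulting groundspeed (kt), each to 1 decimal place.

Leg 1: heading=12.1°, groundspeed=151.8 kt
Leg 2: heading=61.2°, groundspeed=158.0 kt
Leg 3: heading=338.5°, groundspeed=147.3 kt
Leg 4: heading=288.9°, groundspeed=143.8 kt
Leg 5: heading=137.5°, groundspeed=159.0 kt

Leg 1: desired track 15.2°; wind correction -3.1° → command heading 12.1°, groundspeed 151.8 kt
Leg 2: desired track 63.3°; wind correction -2.1° → command heading 61.2°, groundspeed 158.0 kt
Leg 3: desired track 341.1°; wind correction -2.6° → command heading 338.5°, groundspeed 147.3 kt
Leg 4: desired track 289.1°; wind correction -0.2° → command heading 288.9°, groundspeed 143.8 kt
Leg 5: desired track 135.9°; wind correction +1.6° → command heading 137.5°, groundspeed 159.0 kt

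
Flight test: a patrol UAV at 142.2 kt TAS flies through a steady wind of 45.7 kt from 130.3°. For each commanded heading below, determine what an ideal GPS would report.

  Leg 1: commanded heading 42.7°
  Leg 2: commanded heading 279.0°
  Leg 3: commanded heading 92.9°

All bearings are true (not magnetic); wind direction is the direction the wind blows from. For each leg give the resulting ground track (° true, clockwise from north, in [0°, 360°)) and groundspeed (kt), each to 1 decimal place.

Leg 1: track=24.7°, groundspeed=147.5 kt
Leg 2: track=286.5°, groundspeed=182.8 kt
Leg 3: track=78.2°, groundspeed=109.5 kt

Leg 1: heading 42.7°; drift -18.0° → track 24.7°, groundspeed 147.5 kt
Leg 2: heading 279.0°; drift +7.5° → track 286.5°, groundspeed 182.8 kt
Leg 3: heading 92.9°; drift -14.7° → track 78.2°, groundspeed 109.5 kt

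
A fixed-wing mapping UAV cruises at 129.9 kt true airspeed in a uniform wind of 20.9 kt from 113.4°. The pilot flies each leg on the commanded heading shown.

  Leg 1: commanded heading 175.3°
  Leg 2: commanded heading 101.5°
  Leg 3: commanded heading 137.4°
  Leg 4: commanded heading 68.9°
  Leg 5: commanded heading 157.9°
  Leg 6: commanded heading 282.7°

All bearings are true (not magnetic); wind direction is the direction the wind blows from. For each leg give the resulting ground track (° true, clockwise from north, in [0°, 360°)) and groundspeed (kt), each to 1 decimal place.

Leg 1: track=184.0°, groundspeed=121.5 kt
Leg 2: track=99.2°, groundspeed=109.5 kt
Leg 3: track=141.8°, groundspeed=111.1 kt
Leg 4: track=61.6°, groundspeed=115.9 kt
Leg 5: track=165.2°, groundspeed=115.9 kt
Leg 6: track=284.2°, groundspeed=150.5 kt

Leg 1: heading 175.3°; drift +8.7° → track 184.0°, groundspeed 121.5 kt
Leg 2: heading 101.5°; drift -2.3° → track 99.2°, groundspeed 109.5 kt
Leg 3: heading 137.4°; drift +4.4° → track 141.8°, groundspeed 111.1 kt
Leg 4: heading 68.9°; drift -7.3° → track 61.6°, groundspeed 115.9 kt
Leg 5: heading 157.9°; drift +7.3° → track 165.2°, groundspeed 115.9 kt
Leg 6: heading 282.7°; drift +1.5° → track 284.2°, groundspeed 150.5 kt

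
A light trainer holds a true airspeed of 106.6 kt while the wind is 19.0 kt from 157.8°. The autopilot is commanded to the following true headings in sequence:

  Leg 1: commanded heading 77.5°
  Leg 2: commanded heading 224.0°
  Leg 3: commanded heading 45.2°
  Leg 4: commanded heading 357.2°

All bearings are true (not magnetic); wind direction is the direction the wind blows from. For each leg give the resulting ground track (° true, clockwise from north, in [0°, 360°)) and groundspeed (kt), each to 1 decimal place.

Leg 1: track=67.2°, groundspeed=105.1 kt
Leg 2: track=234.0°, groundspeed=100.4 kt
Leg 3: track=36.4°, groundspeed=115.2 kt
Leg 4: track=354.3°, groundspeed=124.7 kt

Leg 1: heading 77.5°; drift -10.3° → track 67.2°, groundspeed 105.1 kt
Leg 2: heading 224.0°; drift +10.0° → track 234.0°, groundspeed 100.4 kt
Leg 3: heading 45.2°; drift -8.8° → track 36.4°, groundspeed 115.2 kt
Leg 4: heading 357.2°; drift -2.9° → track 354.3°, groundspeed 124.7 kt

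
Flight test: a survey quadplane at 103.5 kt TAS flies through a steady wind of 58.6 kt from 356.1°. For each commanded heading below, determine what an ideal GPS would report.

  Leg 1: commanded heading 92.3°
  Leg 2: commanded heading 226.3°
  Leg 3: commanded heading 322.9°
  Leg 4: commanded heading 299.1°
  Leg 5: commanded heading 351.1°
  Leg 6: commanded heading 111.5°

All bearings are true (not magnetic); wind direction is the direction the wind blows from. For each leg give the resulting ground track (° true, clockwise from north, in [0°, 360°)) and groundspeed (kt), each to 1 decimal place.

Leg 1: track=120.2°, groundspeed=124.3 kt
Leg 2: track=208.6°, groundspeed=148.0 kt
Leg 3: track=292.4°, groundspeed=63.2 kt
Leg 4: track=264.6°, groundspeed=86.8 kt
Leg 5: track=344.6°, groundspeed=45.4 kt
Leg 6: track=133.9°, groundspeed=139.1 kt

Leg 1: heading 92.3°; drift +27.9° → track 120.2°, groundspeed 124.3 kt
Leg 2: heading 226.3°; drift -17.7° → track 208.6°, groundspeed 148.0 kt
Leg 3: heading 322.9°; drift -30.5° → track 292.4°, groundspeed 63.2 kt
Leg 4: heading 299.1°; drift -34.5° → track 264.6°, groundspeed 86.8 kt
Leg 5: heading 351.1°; drift -6.5° → track 344.6°, groundspeed 45.4 kt
Leg 6: heading 111.5°; drift +22.4° → track 133.9°, groundspeed 139.1 kt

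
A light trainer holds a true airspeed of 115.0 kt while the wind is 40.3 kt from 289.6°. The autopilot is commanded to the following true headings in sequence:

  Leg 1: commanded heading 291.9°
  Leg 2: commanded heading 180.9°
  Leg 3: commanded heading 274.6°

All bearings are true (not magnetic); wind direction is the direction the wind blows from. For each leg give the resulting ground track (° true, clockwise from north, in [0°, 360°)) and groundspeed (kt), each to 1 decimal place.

Leg 1: track=293.1°, groundspeed=74.7 kt
Leg 2: track=164.3°, groundspeed=133.5 kt
Leg 3: track=266.8°, groundspeed=76.8 kt

Leg 1: heading 291.9°; drift +1.2° → track 293.1°, groundspeed 74.7 kt
Leg 2: heading 180.9°; drift -16.6° → track 164.3°, groundspeed 133.5 kt
Leg 3: heading 274.6°; drift -7.8° → track 266.8°, groundspeed 76.8 kt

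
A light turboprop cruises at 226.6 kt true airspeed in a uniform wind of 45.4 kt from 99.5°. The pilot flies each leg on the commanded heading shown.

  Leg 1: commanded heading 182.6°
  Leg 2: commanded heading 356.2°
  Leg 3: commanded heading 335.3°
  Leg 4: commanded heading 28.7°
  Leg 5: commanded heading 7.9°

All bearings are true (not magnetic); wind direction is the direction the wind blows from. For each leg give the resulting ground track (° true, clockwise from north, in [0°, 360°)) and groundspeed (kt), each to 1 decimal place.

Leg 1: heading 182.6°; drift +11.5° → track 194.1°, groundspeed 225.7 kt
Leg 2: heading 356.2°; drift -10.6° → track 345.6°, groundspeed 241.1 kt
Leg 3: heading 335.3°; drift -8.5° → track 326.8°, groundspeed 254.9 kt
Leg 4: heading 28.7°; drift -11.5° → track 17.2°, groundspeed 216.0 kt
Leg 5: heading 7.9°; drift -11.3° → track 356.6°, groundspeed 232.3 kt

Leg 1: track=194.1°, groundspeed=225.7 kt
Leg 2: track=345.6°, groundspeed=241.1 kt
Leg 3: track=326.8°, groundspeed=254.9 kt
Leg 4: track=17.2°, groundspeed=216.0 kt
Leg 5: track=356.6°, groundspeed=232.3 kt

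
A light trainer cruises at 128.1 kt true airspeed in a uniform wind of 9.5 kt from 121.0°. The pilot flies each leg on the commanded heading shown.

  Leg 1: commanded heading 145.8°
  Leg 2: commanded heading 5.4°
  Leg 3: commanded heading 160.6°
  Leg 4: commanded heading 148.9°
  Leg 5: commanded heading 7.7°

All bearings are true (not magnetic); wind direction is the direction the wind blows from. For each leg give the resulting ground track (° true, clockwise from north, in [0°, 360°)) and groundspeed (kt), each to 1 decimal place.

Leg 1: track=147.7°, groundspeed=119.5 kt
Leg 2: track=1.7°, groundspeed=132.5 kt
Leg 3: track=163.5°, groundspeed=120.9 kt
Leg 4: track=151.0°, groundspeed=119.8 kt
Leg 5: track=3.9°, groundspeed=132.1 kt

Leg 1: heading 145.8°; drift +1.9° → track 147.7°, groundspeed 119.5 kt
Leg 2: heading 5.4°; drift -3.7° → track 1.7°, groundspeed 132.5 kt
Leg 3: heading 160.6°; drift +2.9° → track 163.5°, groundspeed 120.9 kt
Leg 4: heading 148.9°; drift +2.1° → track 151.0°, groundspeed 119.8 kt
Leg 5: heading 7.7°; drift -3.8° → track 3.9°, groundspeed 132.1 kt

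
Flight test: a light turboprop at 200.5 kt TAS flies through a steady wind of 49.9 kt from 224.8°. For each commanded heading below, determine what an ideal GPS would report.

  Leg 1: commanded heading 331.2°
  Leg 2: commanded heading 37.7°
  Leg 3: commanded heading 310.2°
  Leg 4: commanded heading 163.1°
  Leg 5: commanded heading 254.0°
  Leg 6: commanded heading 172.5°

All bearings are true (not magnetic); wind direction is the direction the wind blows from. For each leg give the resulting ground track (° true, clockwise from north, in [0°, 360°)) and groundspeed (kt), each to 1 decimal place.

Leg 1: track=343.8°, groundspeed=219.9 kt
Leg 2: track=39.1°, groundspeed=250.1 kt
Leg 3: track=324.4°, groundspeed=202.7 kt
Leg 4: track=149.1°, groundspeed=182.2 kt
Leg 5: track=262.8°, groundspeed=158.8 kt
Leg 6: track=159.4°, groundspeed=174.5 kt

Leg 1: heading 331.2°; drift +12.6° → track 343.8°, groundspeed 219.9 kt
Leg 2: heading 37.7°; drift +1.4° → track 39.1°, groundspeed 250.1 kt
Leg 3: heading 310.2°; drift +14.2° → track 324.4°, groundspeed 202.7 kt
Leg 4: heading 163.1°; drift -14.0° → track 149.1°, groundspeed 182.2 kt
Leg 5: heading 254.0°; drift +8.8° → track 262.8°, groundspeed 158.8 kt
Leg 6: heading 172.5°; drift -13.1° → track 159.4°, groundspeed 174.5 kt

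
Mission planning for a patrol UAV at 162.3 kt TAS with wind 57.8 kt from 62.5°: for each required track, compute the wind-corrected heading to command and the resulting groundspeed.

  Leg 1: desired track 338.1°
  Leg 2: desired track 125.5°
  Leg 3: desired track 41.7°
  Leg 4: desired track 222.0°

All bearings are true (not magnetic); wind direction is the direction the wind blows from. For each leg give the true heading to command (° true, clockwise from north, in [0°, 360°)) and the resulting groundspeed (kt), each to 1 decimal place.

Leg 1: desired track 338.1°; wind correction +20.8° → command heading 358.9°, groundspeed 146.1 kt
Leg 2: desired track 125.5°; wind correction -18.5° → command heading 107.0°, groundspeed 127.7 kt
Leg 3: desired track 41.7°; wind correction +7.3° → command heading 49.0°, groundspeed 107.0 kt
Leg 4: desired track 222.0°; wind correction -7.2° → command heading 214.8°, groundspeed 215.2 kt

Leg 1: heading=358.9°, groundspeed=146.1 kt
Leg 2: heading=107.0°, groundspeed=127.7 kt
Leg 3: heading=49.0°, groundspeed=107.0 kt
Leg 4: heading=214.8°, groundspeed=215.2 kt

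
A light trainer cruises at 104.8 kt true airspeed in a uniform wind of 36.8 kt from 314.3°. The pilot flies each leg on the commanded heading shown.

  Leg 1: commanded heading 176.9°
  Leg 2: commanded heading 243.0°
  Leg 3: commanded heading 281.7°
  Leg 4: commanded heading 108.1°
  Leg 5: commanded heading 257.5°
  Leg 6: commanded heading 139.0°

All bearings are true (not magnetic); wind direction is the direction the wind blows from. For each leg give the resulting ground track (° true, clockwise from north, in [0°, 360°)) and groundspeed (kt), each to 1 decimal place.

Leg 1: heading 176.9°; drift -10.7° → track 166.2°, groundspeed 134.2 kt
Leg 2: heading 243.0°; drift -20.5° → track 222.5°, groundspeed 99.3 kt
Leg 3: heading 281.7°; drift -15.0° → track 266.7°, groundspeed 76.4 kt
Leg 4: heading 108.1°; drift +6.7° → track 114.8°, groundspeed 138.8 kt
Leg 5: heading 257.5°; drift -20.0° → track 237.5°, groundspeed 90.1 kt
Leg 6: heading 139.0°; drift -1.2° → track 137.8°, groundspeed 141.5 kt

Leg 1: track=166.2°, groundspeed=134.2 kt
Leg 2: track=222.5°, groundspeed=99.3 kt
Leg 3: track=266.7°, groundspeed=76.4 kt
Leg 4: track=114.8°, groundspeed=138.8 kt
Leg 5: track=237.5°, groundspeed=90.1 kt
Leg 6: track=137.8°, groundspeed=141.5 kt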